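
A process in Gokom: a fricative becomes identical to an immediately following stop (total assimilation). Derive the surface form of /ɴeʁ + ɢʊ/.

/ʁ/ is the segment targeted by the rule; it sits immediately before /ɢ/, so it assimilates completely and surfaces as [ɢ].

[ɴeɢɢʊ]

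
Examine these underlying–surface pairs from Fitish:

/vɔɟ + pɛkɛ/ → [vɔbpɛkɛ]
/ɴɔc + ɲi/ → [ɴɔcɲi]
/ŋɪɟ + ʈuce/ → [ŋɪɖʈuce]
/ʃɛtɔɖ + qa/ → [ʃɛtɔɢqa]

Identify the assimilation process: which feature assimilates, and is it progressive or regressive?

regressive place assimilation

Underlying /ɟ/ is realised as [b] next to /p/; /p/ itself does not change.
The change palatal → bilabial matches the place of the following /p/, identifying this as place assimilation.
Manner and voice are unchanged, so the assimilation is partial, not total.
The other alternating forms pattern the same way: /ɟ/ → [ɖ] before /ʈ/ (palatal → retroflex, matching retroflex); /ɖ/ → [ɢ] before /q/ (retroflex → uvular, matching uvular) — only place changes, and always toward the following segment.
No alternation appears in [ɴɔcɲi]: there the adjacent consonants already agree in place (/c/ and /ɲ/ are both palatal), so this form is consistent with the same rule.
The trigger is the following segment, so the direction is regressive (anticipatory).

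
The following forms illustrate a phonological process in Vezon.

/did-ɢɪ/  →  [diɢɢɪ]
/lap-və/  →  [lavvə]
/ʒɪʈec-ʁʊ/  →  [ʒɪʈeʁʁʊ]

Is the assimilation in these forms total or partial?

total assimilation

Comparing underlying and surface forms, /p/ → [v] is the alternation; the neighbouring /v/ is constant.
The output [v] is identical to the trigger /v/ — every feature (place, manner, voicing) has been copied — so this is total assimilation.
The remaining alternations confirm this: /d/ → [ɢ] before /ɢ/; /c/ → [ʁ] before /ʁ/ — in each case the output is a copy of the following consonant.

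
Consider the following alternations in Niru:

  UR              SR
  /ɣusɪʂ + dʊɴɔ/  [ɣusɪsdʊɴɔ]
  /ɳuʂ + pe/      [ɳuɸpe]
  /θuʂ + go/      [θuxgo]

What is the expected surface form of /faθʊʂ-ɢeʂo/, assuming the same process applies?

The data show regressive place assimilation: /ʂ/ → [s] before /d/; /ʂ/ → [ɸ] before /p/; /ʂ/ → [x] before /g/. In each pair only place changes, matching the following consonant, while manner and voice stay constant.
The rule targets /ʂ/ (voiceless retroflex fricative), which sits before the trigger /ɢ/ (uvular).
The voiceless uvular fricative is [χ], so /ʂ/ → [χ].

[faθʊχɢeʂo]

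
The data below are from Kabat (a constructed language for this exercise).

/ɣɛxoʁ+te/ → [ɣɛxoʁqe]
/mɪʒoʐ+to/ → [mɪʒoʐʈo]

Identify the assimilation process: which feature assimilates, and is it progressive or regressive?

Underlying /t/ is realised as [q] next to /ʁ/; /ʁ/ itself does not change.
/t/ is alveolar while /ʁ/ is uvular; the output [q] is uvular, matching the trigger — so the feature that spreads is place.
Manner and voice are unchanged, so the assimilation is partial, not total.
The other alternating form patterns the same way: /t/ → [ʈ] after /ʐ/ (alveolar → retroflex, matching retroflex) — only place changes, and always toward the preceding segment.
Since the segment that changes follows the conditioning segment, the assimilation is progressive.

progressive place assimilation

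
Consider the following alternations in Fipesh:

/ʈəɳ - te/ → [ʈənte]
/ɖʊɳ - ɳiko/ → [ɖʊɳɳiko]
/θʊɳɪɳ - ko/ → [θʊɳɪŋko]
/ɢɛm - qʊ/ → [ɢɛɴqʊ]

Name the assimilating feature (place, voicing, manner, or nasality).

place

Comparing underlying and surface forms, /ɳ/ → [n] is the alternation; the neighbouring /t/ is constant.
/ɳ/ is retroflex while /t/ is alveolar; the output [n] is alveolar, matching the trigger — so the feature that spreads is place.
The other alternating forms pattern the same way: /ɳ/ → [ŋ] before /k/ (retroflex → velar, matching velar); /m/ → [ɴ] before /q/ (bilabial → uvular, matching uvular) — only place changes, and always toward the following segment.
Nothing changes in [ɖʊɳɳiko]: there the adjacent consonants already agree in place (/ɳ/ and /ɳ/ are both retroflex), so this form is consistent with the same rule.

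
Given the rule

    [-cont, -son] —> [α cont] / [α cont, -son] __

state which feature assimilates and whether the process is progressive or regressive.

progressive manner assimilation

The shared variable α links the value of [cont] on the target to that of the neighbouring obstruent. [cont] distinguishes stops from fricatives — a manner-of-articulation feature — so this is manner assimilation.
The conditioning segment sits to the left of the focus bar, meaning the trigger precedes the segment that changes — progressive assimilation.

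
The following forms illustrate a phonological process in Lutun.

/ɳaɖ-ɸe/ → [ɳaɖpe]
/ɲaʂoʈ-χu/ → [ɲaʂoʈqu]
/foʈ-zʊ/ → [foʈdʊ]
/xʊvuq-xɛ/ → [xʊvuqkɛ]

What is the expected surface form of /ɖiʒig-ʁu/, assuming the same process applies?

[ɖiʒigɢu]

The data show progressive manner assimilation: /ɸ/ → [p] after /ɖ/; /χ/ → [q] after /ʈ/; /z/ → [d] after /ʈ/; /x/ → [k] after /q/. In each pair only manner changes, matching the preceding consonant, while place and voice stay constant.
The rule targets /ʁ/ (voiced uvular fricative), which sits after the trigger /g/ (stop).
A voiced uvular stop is [ɢ], so the surface segment is [ɢ].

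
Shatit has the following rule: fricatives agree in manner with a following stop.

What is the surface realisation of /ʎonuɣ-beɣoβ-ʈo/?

/ɣ/ is a voiced velar fricative. The following trigger /b/ is a stop, so /ɣ/ must become a stop as well.
The voiced velar stop is [g], so /ɣ/ → [g].
The same rule applies at the second boundary: /β/ → [b] next to /ʈ/.

[ʎonugbeɣobʈo]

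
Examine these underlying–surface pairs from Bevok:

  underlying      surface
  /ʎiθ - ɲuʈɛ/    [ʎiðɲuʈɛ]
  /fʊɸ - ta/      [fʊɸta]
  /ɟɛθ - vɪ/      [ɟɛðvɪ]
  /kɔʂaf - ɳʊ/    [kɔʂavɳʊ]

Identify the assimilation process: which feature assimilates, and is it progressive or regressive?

regressive voicing assimilation

Comparing underlying and surface forms, /θ/ → [ð] is the alternation; the neighbouring /ɲ/ is constant.
The change voiceless → voiced matches the voicing of the following /ɲ/, identifying this as voicing assimilation.
Place and manner are unchanged, so the assimilation is partial, not total.
Checking the remaining alternations: /θ/ → [ð] before /v/ (voiceless → voiced, matching voiced); /f/ → [v] before /ɳ/ (voiceless → voiced, matching voiced) — only voicing changes, and always toward the following segment.
Nothing changes in [fʊɸta]: there the adjacent consonants already agree in voicing (/ɸ/ and /t/ are both voiceless), so this form is consistent with the same rule.
The trigger is the following segment, so the direction is regressive (anticipatory).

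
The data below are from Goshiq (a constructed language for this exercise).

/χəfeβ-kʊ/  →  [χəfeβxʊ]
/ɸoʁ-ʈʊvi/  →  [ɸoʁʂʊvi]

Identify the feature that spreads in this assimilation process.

manner

Comparing underlying and surface forms, /k/ → [x] is the alternation; the neighbouring /β/ is constant.
/k/ is a stop while /β/ is a fricative; the output [x] is a fricative, matching the trigger — so the feature that spreads is manner.
Checking the remaining alternation: /ʈ/ → [ʂ] after /ʁ/ (stop → fricative, matching a fricative) — only manner changes, and always toward the preceding segment.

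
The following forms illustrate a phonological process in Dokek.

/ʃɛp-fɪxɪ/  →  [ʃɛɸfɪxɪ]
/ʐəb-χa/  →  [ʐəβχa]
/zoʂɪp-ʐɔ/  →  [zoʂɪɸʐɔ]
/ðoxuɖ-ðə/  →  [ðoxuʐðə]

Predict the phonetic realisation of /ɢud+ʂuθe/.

The data show regressive manner assimilation: /p/ → [ɸ] before /f/; /b/ → [β] before /χ/; /p/ → [ɸ] before /ʐ/; /ɖ/ → [ʐ] before /ð/. In each pair only manner changes, matching the following consonant, while place and voice stay constant.
/d/ is a voiced alveolar stop. The following trigger /ʂ/ is a fricative, so /d/ must become a fricative as well.
A voiced alveolar fricative is [z], so the surface segment is [z].

[ɢuzʂuθe]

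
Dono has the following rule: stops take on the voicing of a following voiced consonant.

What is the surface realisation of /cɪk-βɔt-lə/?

[cɪgβɔdlə]

The rule targets /k/ (voiceless velar stop), which sits before the trigger /β/ (voiced).
A voiced velar stop is [g], so the surface segment is [g].
At the second juncture, /t/ likewise becomes [d] adjacent to /l/.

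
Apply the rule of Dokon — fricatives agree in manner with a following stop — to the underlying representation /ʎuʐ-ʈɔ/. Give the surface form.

[ʎuɖʈɔ]

The rule targets /ʐ/ (voiced retroflex fricative), which sits before the trigger /ʈ/ (stop).
Changing only its manner to stop gives [ɖ] — the voiced retroflex stop.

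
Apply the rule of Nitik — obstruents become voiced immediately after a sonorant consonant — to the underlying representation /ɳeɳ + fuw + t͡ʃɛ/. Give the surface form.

[ɳeɳvuwd͡ʒɛ]

/f/ is a voiceless labiodental fricative. The preceding trigger /ɳ/ is voiced, so /f/ must become voiced as well.
Changing only its voicing to voiced gives [v] — the voiced labiodental fricative.
The same rule applies at the second boundary: /t͡ʃ/ → [d͡ʒ] next to /w/.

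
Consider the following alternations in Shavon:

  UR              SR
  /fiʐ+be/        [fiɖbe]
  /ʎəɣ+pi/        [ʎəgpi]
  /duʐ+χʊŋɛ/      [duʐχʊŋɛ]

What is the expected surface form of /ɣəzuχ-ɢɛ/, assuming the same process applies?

[ɣəzuqɢɛ]

The data show regressive manner assimilation: /ʐ/ → [ɖ] before /b/; /ɣ/ → [g] before /p/. In each pair only manner changes, matching the following consonant, while place and voice stay constant.
Nothing changes in [duʐχʊŋɛ]: there the adjacent consonants already agree in manner (/ʐ/ and /χ/ are both fricatives), so this form is consistent with the same rule.
The rule targets /χ/ (voiceless uvular fricative), which sits before the trigger /ɢ/ (stop).
The voiceless uvular stop is [q], so /χ/ → [q].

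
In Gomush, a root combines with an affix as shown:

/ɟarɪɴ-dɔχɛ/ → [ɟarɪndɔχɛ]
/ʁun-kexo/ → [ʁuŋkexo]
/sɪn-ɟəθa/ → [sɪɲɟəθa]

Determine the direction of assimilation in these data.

Comparing underlying and surface forms, /ɴ/ → [n] is the alternation; the neighbouring /d/ is constant.
The change uvular → alveolar matches the place of the following /d/, identifying this as place assimilation.
Checking the remaining alternations: /n/ → [ŋ] before /k/ (alveolar → velar, matching velar); /n/ → [ɲ] before /ɟ/ (alveolar → palatal, matching palatal) — only place changes, and always toward the following segment.
The trigger is the following segment, so the direction is regressive (anticipatory).

regressive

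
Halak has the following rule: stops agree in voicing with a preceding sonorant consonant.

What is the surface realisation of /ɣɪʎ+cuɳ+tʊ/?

The rule targets /c/ (voiceless palatal stop), which sits after the trigger /ʎ/ (voiced).
A voiced palatal stop is [ɟ], so the surface segment is [ɟ].
The same rule applies at the second boundary: /t/ → [d] next to /ɳ/.

[ɣɪʎɟuɳdʊ]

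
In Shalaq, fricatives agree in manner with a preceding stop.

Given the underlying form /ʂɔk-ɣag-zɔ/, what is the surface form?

/ɣ/ is a voiced velar fricative. The preceding trigger /k/ is a stop, so /ɣ/ must become a stop as well.
A voiced velar stop is [g], so the surface segment is [g].
At the second juncture, /z/ likewise becomes [d] adjacent to /g/.

[ʂɔkgagdɔ]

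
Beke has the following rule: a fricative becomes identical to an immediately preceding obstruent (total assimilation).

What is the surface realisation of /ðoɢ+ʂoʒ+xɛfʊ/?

[ðoɢɢoʒʒɛfʊ]

/ʂ/ is the segment targeted by the rule; it sits immediately after /ɢ/, so it assimilates completely and surfaces as [ɢ].
At the second juncture, /x/ likewise becomes [ʒ] adjacent to /ʒ/.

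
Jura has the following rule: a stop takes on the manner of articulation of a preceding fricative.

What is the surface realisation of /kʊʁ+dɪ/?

The rule targets /d/ (voiced alveolar stop), which sits after the trigger /ʁ/ (fricative).
Changing only its manner to fricative gives [z] — the voiced alveolar fricative.

[kʊʁzɪ]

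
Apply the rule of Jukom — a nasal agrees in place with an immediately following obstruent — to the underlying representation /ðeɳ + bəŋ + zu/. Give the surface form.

[ðembənzu]

The rule targets /ɳ/ (voiced retroflex nasal), which sits before the trigger /b/ (bilabial).
A voiced bilabial nasal is [m], so the surface segment is [m].
The same rule applies at the second boundary: /ŋ/ → [n] next to /z/.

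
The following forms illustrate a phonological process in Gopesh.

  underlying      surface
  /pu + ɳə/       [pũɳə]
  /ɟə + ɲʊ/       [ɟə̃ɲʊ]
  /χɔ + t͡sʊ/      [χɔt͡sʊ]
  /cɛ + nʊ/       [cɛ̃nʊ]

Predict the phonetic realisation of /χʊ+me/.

[χʊ̃me]

The data show regressive nasality assimilation (vowel nasalisation): /u/ → [ũ] before /ɳ/; /ə/ → [ə̃] before /ɲ/; /ɛ/ → [ɛ̃] before /n/ — a vowel is nasalised by an immediately following nasal consonant.
No change occurs in [χɔt͡sʊ] because the vowel at the boundary is adjacent to an oral consonant, not a nasal (/ɔ/ next to /t͡s/).
/ʊ/ sits next to the nasal /m/ and is therefore nasalised to [ʊ̃].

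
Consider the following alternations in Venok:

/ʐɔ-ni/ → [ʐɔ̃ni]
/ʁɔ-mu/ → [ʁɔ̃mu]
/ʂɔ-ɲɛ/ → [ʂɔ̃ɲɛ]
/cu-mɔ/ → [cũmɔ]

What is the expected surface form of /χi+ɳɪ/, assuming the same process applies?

[χĩɳɪ]

The data show regressive nasality assimilation (vowel nasalisation): /ɔ/ → [ɔ̃] before /n/; /ɔ/ → [ɔ̃] before /m/; /ɔ/ → [ɔ̃] before /ɲ/; /u/ → [ũ] before /m/ — a vowel is nasalised by an immediately following nasal consonant.
/i/ sits next to the nasal /ɳ/ and is therefore nasalised to [ĩ].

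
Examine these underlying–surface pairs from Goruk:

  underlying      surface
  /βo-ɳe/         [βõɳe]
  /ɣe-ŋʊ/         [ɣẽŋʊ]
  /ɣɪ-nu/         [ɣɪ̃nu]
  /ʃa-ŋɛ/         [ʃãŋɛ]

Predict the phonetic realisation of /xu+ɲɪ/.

[xũɲɪ]

The data show regressive nasality assimilation (vowel nasalisation): /o/ → [õ] before /ɳ/; /e/ → [ẽ] before /ŋ/; /ɪ/ → [ɪ̃] before /n/; /a/ → [ã] before /ŋ/ — a vowel is nasalised by an immediately following nasal consonant.
The vowel /u/ is adjacent to the following nasal /ɲ/, so it acquires [+nasal] and surfaces as [ũ].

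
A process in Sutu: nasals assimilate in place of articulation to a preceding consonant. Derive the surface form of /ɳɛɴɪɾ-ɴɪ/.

The rule targets /ɴ/ (voiced uvular nasal), which sits after the trigger /ɾ/ (alveolar).
The voiced alveolar nasal is [n], so /ɴ/ → [n].

[ɳɛɴɪɾnɪ]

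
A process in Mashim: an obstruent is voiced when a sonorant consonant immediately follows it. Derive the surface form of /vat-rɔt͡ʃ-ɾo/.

The rule targets /t/ (voiceless alveolar stop), which sits before the trigger /r/ (voiced).
The voiced alveolar stop is [d], so /t/ → [d].
At the second juncture, /t͡ʃ/ likewise becomes [d͡ʒ] adjacent to /ɾ/.

[vadrɔd͡ʒɾo]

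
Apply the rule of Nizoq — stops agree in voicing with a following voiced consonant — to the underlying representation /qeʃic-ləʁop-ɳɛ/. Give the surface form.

[qeʃiɟləʁobɳɛ]

The rule targets /c/ (voiceless palatal stop), which sits before the trigger /l/ (voiced).
The voiced palatal stop is [ɟ], so /c/ → [ɟ].
At the second juncture, /p/ likewise becomes [b] adjacent to /ɳ/.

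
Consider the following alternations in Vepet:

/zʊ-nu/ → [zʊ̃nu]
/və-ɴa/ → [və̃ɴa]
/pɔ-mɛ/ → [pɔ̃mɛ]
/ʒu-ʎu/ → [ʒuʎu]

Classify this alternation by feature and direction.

regressive nasality assimilation (vowel nasalisation)

The vowel /ʊ/ surfaces as nasalised [ʊ̃] next to the following nasal /n/ — it has acquired the [+nasal] feature of its neighbour.
The other forms show the same pattern: /ə/ → [ə̃] before /ɴ/; /ɔ/ → [ɔ̃] before /m/ — each time a vowel is nasalised next to a following nasal.
No change occurs in [ʒuʎu] because the vowel at the boundary is adjacent to an oral consonant, not a nasal (/u/ next to /ʎ/).
Because the conditioning nasal is to the right of the vowel that changes, the process is regressive (anticipatory).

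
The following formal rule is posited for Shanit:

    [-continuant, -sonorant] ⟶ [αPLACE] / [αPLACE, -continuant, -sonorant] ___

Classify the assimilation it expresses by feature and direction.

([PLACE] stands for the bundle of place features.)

The rule copies the place features (abbreviated [PLACE]) from the environment onto the target, so the assimilating feature is place.
The conditioning segment sits to the left of the focus bar, meaning the trigger precedes the segment that changes — progressive assimilation.

progressive place assimilation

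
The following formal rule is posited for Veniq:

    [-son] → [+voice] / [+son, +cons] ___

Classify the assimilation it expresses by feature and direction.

progressive voicing assimilation

The structural change is [+voice], and the conditioning segment [+son, +cons] (a sonorant consonant) is itself voiced, so the target comes to share the voicing of its neighbour — voicing assimilation.
The conditioning segment sits to the left of the focus bar, meaning the trigger precedes the segment that changes — progressive assimilation.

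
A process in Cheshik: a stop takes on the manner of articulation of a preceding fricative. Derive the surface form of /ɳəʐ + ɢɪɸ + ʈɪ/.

[ɳəʐʁɪɸʂɪ]

The rule targets /ɢ/ (voiced uvular stop), which sits after the trigger /ʐ/ (fricative).
Changing only its manner to fricative gives [ʁ] — the voiced uvular fricative.
The same rule applies at the second boundary: /ʈ/ → [ʂ] next to /ɸ/.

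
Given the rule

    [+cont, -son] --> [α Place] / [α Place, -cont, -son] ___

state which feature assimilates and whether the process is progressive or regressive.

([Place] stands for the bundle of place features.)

The rule copies the place features (abbreviated [Place]) from the environment onto the target, so the assimilating feature is place.
Since the environment is written before the underscore, the trigger precedes the target; the direction is progressive.

progressive place assimilation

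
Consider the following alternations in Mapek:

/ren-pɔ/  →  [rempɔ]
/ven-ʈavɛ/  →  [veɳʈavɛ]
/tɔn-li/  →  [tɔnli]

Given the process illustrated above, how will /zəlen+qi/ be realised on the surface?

The data show regressive place assimilation: /n/ → [m] before /p/; /n/ → [ɳ] before /ʈ/. In each pair only place changes, matching the following consonant, while manner and voice stay constant.
Nothing changes in [tɔnli]: there the adjacent consonants already agree in place (/n/ and /l/ are both alveolar), so this form is consistent with the same rule.
The rule targets /n/ (voiced alveolar nasal), which sits before the trigger /q/ (uvular).
Changing only its place to uvular gives [ɴ] — the voiced uvular nasal.

[zəleɴqi]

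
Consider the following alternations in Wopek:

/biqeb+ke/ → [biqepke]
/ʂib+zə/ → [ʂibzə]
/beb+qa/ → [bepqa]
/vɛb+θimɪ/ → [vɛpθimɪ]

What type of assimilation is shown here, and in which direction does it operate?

regressive voicing assimilation

Underlying /b/ is realised as [p] next to /k/; /k/ itself does not change.
The change voiced → voiceless matches the voicing of the following /k/, identifying this as voicing assimilation.
Place and manner are unchanged, so the assimilation is partial, not total.
The other alternating forms pattern the same way: /b/ → [p] before /q/ (voiced → voiceless, matching voiceless); /b/ → [p] before /θ/ (voiced → voiceless, matching voiceless) — only voicing changes, and always toward the following segment.
No alternation appears in [ʂibzə]: there the adjacent consonants already agree in voicing (/b/ and /z/ are both voiced), so this form is consistent with the same rule.
The trigger is the following segment, so the direction is regressive (anticipatory).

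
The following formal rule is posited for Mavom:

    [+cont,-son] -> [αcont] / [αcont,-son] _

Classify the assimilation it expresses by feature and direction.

progressive manner assimilation

The shared variable α links the value of [cont] on the target to that of the neighbouring obstruent. [cont] distinguishes stops from fricatives — a manner-of-articulation feature — so this is manner assimilation.
The conditioning segment sits to the left of the focus bar, meaning the trigger precedes the segment that changes — progressive assimilation.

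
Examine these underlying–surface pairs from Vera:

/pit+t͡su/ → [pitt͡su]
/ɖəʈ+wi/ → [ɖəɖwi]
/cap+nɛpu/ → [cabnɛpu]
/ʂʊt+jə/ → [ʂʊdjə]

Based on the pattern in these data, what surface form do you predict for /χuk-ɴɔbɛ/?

The data show regressive voicing assimilation: /ʈ/ → [ɖ] before /w/; /p/ → [b] before /n/; /t/ → [d] before /j/. In each pair only voicing changes, matching the following consonant, while place and manner stay constant.
No alternation appears in [pitt͡su]: there the adjacent consonants already agree in voicing (/t/ and /t͡s/ are both voiceless), so this form is consistent with the same rule.
/k/ is a voiceless velar stop. The following trigger /ɴ/ is voiced, so /k/ must become voiced as well.
A voiced velar stop is [g], so the surface segment is [g].

[χugɴɔbɛ]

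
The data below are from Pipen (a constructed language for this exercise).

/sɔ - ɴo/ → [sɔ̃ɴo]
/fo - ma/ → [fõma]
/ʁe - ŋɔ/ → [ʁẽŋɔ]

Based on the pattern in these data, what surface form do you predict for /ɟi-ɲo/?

[ɟĩɲo]

The data show regressive nasality assimilation (vowel nasalisation): /ɔ/ → [ɔ̃] before /ɴ/; /o/ → [õ] before /m/; /e/ → [ẽ] before /ŋ/ — a vowel is nasalised by an immediately following nasal consonant.
The vowel /i/ is adjacent to the following nasal /ɲ/, so it acquires [+nasal] and surfaces as [ĩ].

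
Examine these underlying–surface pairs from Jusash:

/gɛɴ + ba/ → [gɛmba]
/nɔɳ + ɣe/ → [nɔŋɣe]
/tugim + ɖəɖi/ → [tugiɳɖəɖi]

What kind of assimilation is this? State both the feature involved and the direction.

Underlying /ɴ/ is realised as [m] next to /b/; /b/ itself does not change.
The change uvular → bilabial matches the place of the following /b/, identifying this as place assimilation.
Manner and voice are unchanged, so the assimilation is partial, not total.
The other alternating forms pattern the same way: /ɳ/ → [ŋ] before /ɣ/ (retroflex → velar, matching velar); /m/ → [ɳ] before /ɖ/ (bilabial → retroflex, matching retroflex) — only place changes, and always toward the following segment.
Since the segment that changes precedes the conditioning segment, the assimilation is regressive.

regressive place assimilation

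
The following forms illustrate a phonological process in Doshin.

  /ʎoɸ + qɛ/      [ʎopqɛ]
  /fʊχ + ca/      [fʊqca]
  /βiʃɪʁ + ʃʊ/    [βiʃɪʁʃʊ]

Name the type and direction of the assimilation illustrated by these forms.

Underlying /ɸ/ is realised as [p] next to /q/; /q/ itself does not change.
The change fricative → stop matches the manner of the following /q/, identifying this as manner assimilation.
Place and voice are unchanged, so the assimilation is partial, not total.
The same holds elsewhere in the data: /χ/ → [q] before /c/ (fricative → stop, matching a stop) — only manner changes, and always toward the following segment.
No alternation appears in [βiʃɪʁʃʊ]: there the adjacent consonants already agree in manner (/ʁ/ and /ʃ/ are both fricatives), so this form is consistent with the same rule.
Since the segment that changes precedes the conditioning segment, the assimilation is regressive.

regressive manner assimilation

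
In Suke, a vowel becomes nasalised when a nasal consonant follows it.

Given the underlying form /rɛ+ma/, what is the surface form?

[rɛ̃ma]

/ɛ/ sits next to the nasal /m/ and is therefore nasalised to [ɛ̃].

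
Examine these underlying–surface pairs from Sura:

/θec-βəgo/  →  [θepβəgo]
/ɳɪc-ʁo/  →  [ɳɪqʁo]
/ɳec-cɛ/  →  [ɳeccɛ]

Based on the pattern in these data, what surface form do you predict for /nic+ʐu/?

The data show regressive place assimilation: /c/ → [p] before /β/; /c/ → [q] before /ʁ/. In each pair only place changes, matching the following consonant, while manner and voice stay constant.
Nothing changes in [ɳeccɛ]: there the adjacent consonants already agree in place (/c/ and /c/ are both palatal), so this form is consistent with the same rule.
The rule targets /c/ (voiceless palatal stop), which sits before the trigger /ʐ/ (retroflex).
Changing only its place to retroflex gives [ʈ] — the voiceless retroflex stop.

[niʈʐu]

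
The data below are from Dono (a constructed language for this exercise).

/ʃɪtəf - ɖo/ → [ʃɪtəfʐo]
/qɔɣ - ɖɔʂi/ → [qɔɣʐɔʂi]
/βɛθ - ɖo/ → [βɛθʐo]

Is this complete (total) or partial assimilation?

partial assimilation

Comparing underlying and surface forms, /ɖ/ → [ʐ] is the alternation; the neighbouring /f/ is constant.
/ɖ/ is a stop while /f/ is a fricative; the output [ʐ] is a fricative, matching the trigger — so the feature that spreads is manner.
Place and voice are unchanged, so the assimilation is partial, not total.
The other alternating forms pattern the same way: /ɖ/ → [ʐ] after /ɣ/ (stop → fricative, matching a fricative); /ɖ/ → [ʐ] after /θ/ (stop → fricative, matching a fricative) — only manner changes, and always toward the preceding segment.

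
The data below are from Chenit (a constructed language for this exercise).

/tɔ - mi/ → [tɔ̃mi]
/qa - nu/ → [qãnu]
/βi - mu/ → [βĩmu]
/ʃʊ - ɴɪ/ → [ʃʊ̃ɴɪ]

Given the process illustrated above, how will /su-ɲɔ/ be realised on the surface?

[sũɲɔ]

The data show regressive nasality assimilation (vowel nasalisation): /ɔ/ → [ɔ̃] before /m/; /a/ → [ã] before /n/; /i/ → [ĩ] before /m/; /ʊ/ → [ʊ̃] before /ɴ/ — a vowel is nasalised by an immediately following nasal consonant.
The vowel /u/ is adjacent to the following nasal /ɲ/, so it acquires [+nasal] and surfaces as [ũ].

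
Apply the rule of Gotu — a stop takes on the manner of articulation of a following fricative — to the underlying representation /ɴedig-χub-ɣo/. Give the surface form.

[ɴediɣχuβɣo]

The rule targets /g/ (voiced velar stop), which sits before the trigger /χ/ (fricative).
A voiced velar fricative is [ɣ], so the surface segment is [ɣ].
At the second juncture, /b/ likewise becomes [β] adjacent to /ɣ/.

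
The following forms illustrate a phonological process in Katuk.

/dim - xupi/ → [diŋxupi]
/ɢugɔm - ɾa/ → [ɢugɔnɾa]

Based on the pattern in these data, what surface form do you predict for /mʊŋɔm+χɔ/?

The data show regressive place assimilation: /m/ → [ŋ] before /x/; /m/ → [n] before /ɾ/. In each pair only place changes, matching the following consonant, while manner and voice stay constant.
/m/ is a voiced bilabial nasal. The following trigger /χ/ is uvular, so /m/ must become uvular as well.
The voiced uvular nasal is [ɴ], so /m/ → [ɴ].

[mʊŋɔɴχɔ]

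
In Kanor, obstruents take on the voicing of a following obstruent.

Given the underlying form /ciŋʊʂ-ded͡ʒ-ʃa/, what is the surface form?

/ʂ/ is a voiceless retroflex fricative. The following trigger /d/ is voiced, so /ʂ/ must become voiced as well.
A voiced retroflex fricative is [ʐ], so the surface segment is [ʐ].
At the second juncture, /d͡ʒ/ likewise becomes [t͡ʃ] adjacent to /ʃ/.

[ciŋʊʐdet͡ʃʃa]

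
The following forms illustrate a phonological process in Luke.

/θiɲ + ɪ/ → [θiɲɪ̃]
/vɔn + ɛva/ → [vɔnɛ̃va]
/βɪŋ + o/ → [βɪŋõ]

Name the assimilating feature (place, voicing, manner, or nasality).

The vowel /ɪ/ surfaces as nasalised [ɪ̃] next to the preceding nasal /ɲ/ — it has acquired the [+nasal] feature of its neighbour.
Likewise in the remaining data: /ɛ/ → [ɛ̃] after /n/; /o/ → [õ] after /ŋ/ — each time a vowel is nasalised next to a preceding nasal.

nasality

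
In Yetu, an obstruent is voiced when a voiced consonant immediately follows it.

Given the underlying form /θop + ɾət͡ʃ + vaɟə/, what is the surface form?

[θobɾəd͡ʒvaɟə]

/p/ is a voiceless bilabial stop. The following trigger /ɾ/ is voiced, so /p/ must become voiced as well.
The voiced bilabial stop is [b], so /p/ → [b].
At the second juncture, /t͡ʃ/ likewise becomes [d͡ʒ] adjacent to /v/.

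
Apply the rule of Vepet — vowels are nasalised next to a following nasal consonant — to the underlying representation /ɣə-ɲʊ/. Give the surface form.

The vowel /ə/ is adjacent to the following nasal /ɲ/, so it acquires [+nasal] and surfaces as [ə̃].

[ɣə̃ɲʊ]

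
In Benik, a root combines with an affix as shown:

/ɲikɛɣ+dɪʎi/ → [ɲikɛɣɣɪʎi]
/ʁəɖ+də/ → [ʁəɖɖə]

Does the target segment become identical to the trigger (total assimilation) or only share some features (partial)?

total assimilation

Comparing underlying and surface forms, /d/ → [ɣ] is the alternation; the neighbouring /ɣ/ is constant.
The output [ɣ] is identical to the trigger /ɣ/ — every feature (place, manner, voicing) has been copied — so this is total assimilation.
The other form behaves the same way: /d/ → [ɖ] after /ɖ/ — in each case the output is a copy of the preceding consonant.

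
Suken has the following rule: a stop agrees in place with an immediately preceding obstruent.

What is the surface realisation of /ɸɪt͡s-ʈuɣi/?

[ɸɪt͡stuɣi]

The rule targets /ʈ/ (voiceless retroflex stop), which sits after the trigger /t͡s/ (alveolar).
A voiceless alveolar stop is [t], so the surface segment is [t].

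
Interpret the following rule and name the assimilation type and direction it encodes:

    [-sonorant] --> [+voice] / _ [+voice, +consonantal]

The target ([-sonorant], obstruents) acquires [+voice] next to a voiced consonant ([+voice, +consonantal]) — it takes on the voicing of its neighbour, so the feature that spreads is voicing.
Since the environment is written after the underscore, the trigger follows the target; the direction is regressive.

regressive voicing assimilation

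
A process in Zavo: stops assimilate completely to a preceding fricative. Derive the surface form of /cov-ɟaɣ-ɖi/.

/ɟ/ is the segment targeted by the rule; it sits immediately after /v/, so it assimilates completely and surfaces as [v].
The same rule applies at the second boundary: /ɖ/ → [ɣ] next to /ɣ/.

[covvaɣɣi]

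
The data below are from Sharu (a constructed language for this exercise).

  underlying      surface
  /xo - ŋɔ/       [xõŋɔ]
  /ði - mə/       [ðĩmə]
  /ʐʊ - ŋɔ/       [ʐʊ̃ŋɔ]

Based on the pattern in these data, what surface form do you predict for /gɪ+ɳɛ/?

The data show regressive nasality assimilation (vowel nasalisation): /o/ → [õ] before /ŋ/; /i/ → [ĩ] before /m/; /ʊ/ → [ʊ̃] before /ŋ/ — a vowel is nasalised by an immediately following nasal consonant.
/ɪ/ sits next to the nasal /ɳ/ and is therefore nasalised to [ɪ̃].

[gɪ̃ɳɛ]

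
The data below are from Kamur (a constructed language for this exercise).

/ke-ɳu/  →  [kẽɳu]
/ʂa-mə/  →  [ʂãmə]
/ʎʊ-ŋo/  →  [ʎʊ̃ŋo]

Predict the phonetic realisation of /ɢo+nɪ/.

The data show regressive nasality assimilation (vowel nasalisation): /e/ → [ẽ] before /ɳ/; /a/ → [ã] before /m/; /ʊ/ → [ʊ̃] before /ŋ/ — a vowel is nasalised by an immediately following nasal consonant.
/o/ sits next to the nasal /n/ and is therefore nasalised to [õ].

[ɢõnɪ]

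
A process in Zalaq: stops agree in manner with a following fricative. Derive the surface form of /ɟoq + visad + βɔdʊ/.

[ɟoχvisazβɔdʊ]

The rule targets /q/ (voiceless uvular stop), which sits before the trigger /v/ (fricative).
A voiceless uvular fricative is [χ], so the surface segment is [χ].
At the second juncture, /d/ likewise becomes [z] adjacent to /β/.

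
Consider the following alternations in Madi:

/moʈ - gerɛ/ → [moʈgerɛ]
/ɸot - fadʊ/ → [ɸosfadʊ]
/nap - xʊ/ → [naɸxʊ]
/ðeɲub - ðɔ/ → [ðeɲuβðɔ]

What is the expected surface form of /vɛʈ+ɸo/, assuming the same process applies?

The data show regressive manner assimilation: /t/ → [s] before /f/; /p/ → [ɸ] before /x/; /b/ → [β] before /ð/. In each pair only manner changes, matching the following consonant, while place and voice stay constant.
No alternation appears in [moʈgerɛ]: there the adjacent consonants already agree in manner (/ʈ/ and /g/ are both stops), so this form is consistent with the same rule.
The rule targets /ʈ/ (voiceless retroflex stop), which sits before the trigger /ɸ/ (fricative).
A voiceless retroflex fricative is [ʂ], so the surface segment is [ʂ].

[vɛʂɸo]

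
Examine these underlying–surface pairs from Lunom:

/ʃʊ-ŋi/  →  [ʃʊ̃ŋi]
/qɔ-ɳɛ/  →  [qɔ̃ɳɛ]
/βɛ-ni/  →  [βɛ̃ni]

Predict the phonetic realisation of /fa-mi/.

[fãmi]

The data show regressive nasality assimilation (vowel nasalisation): /ʊ/ → [ʊ̃] before /ŋ/; /ɔ/ → [ɔ̃] before /ɳ/; /ɛ/ → [ɛ̃] before /n/ — a vowel is nasalised by an immediately following nasal consonant.
The vowel /a/ is adjacent to the following nasal /m/, so it acquires [+nasal] and surfaces as [ã].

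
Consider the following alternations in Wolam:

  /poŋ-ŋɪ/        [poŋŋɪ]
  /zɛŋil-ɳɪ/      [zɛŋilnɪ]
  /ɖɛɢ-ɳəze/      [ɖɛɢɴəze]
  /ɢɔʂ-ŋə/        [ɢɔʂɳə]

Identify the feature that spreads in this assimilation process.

place

The segment that alternates is /ɳ/, which surfaces as [n] when adjacent to /l/.
The change retroflex → alveolar matches the place of the preceding /l/, identifying this as place assimilation.
Checking the remaining alternations: /ɳ/ → [ɴ] after /ɢ/ (retroflex → uvular, matching uvular); /ŋ/ → [ɳ] after /ʂ/ (velar → retroflex, matching retroflex) — only place changes, and always toward the preceding segment.
Nothing changes in [poŋŋɪ]: there the adjacent consonants already agree in place (/ŋ/ and /ŋ/ are both velar), so this form is consistent with the same rule.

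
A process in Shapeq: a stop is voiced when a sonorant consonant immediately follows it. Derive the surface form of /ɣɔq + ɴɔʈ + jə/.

The rule targets /q/ (voiceless uvular stop), which sits before the trigger /ɴ/ (voiced).
A voiced uvular stop is [ɢ], so the surface segment is [ɢ].
The same rule applies at the second boundary: /ʈ/ → [ɖ] next to /j/.

[ɣɔɢɴɔɖjə]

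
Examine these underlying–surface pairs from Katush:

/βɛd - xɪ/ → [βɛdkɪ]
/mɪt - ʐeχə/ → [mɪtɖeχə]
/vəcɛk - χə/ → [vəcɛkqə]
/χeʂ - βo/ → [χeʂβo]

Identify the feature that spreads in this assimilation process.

manner

Comparing underlying and surface forms, /x/ → [k] is the alternation; the neighbouring /d/ is constant.
The change fricative → stop matches the manner of the preceding /d/, identifying this as manner assimilation.
The same holds elsewhere in the data: /ʐ/ → [ɖ] after /t/ (fricative → stop, matching a stop); /χ/ → [q] after /k/ (fricative → stop, matching a stop) — only manner changes, and always toward the preceding segment.
Nothing changes in [χeʂβo]: there the adjacent consonants already agree in manner (/β/ and /ʂ/ are both fricatives), so this form is consistent with the same rule.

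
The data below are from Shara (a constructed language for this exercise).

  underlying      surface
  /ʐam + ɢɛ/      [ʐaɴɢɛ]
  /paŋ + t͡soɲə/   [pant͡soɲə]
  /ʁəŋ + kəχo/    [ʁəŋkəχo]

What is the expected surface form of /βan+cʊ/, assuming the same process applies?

The data show regressive place assimilation: /m/ → [ɴ] before /ɢ/; /ŋ/ → [n] before /t͡s/. In each pair only place changes, matching the following consonant, while manner and voice stay constant.
Nothing changes in [ʁəŋkəχo]: there the adjacent consonants already agree in place (/ŋ/ and /k/ are both velar), so this form is consistent with the same rule.
/n/ is a voiced alveolar nasal. The following trigger /c/ is palatal, so /n/ must become palatal as well.
Changing only its place to palatal gives [ɲ] — the voiced palatal nasal.

[βaɲcʊ]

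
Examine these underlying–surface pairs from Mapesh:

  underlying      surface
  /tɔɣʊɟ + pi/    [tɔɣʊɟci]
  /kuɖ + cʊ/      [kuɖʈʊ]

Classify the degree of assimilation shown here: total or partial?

partial assimilation

The segment that alternates is /p/, which surfaces as [c] when adjacent to /ɟ/.
/p/ is bilabial while /ɟ/ is palatal; the output [c] is palatal, matching the trigger — so the feature that spreads is place.
Manner and voice are unchanged, so the assimilation is partial, not total.
Checking the remaining alternation: /c/ → [ʈ] after /ɖ/ (palatal → retroflex, matching retroflex) — only place changes, and always toward the preceding segment.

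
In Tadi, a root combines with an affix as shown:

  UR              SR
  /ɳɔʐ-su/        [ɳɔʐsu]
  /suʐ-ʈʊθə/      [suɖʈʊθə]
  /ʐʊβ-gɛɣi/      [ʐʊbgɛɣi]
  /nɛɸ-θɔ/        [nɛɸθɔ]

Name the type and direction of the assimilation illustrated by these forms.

regressive manner assimilation

The segment that alternates is /ʐ/, which surfaces as [ɖ] when adjacent to /ʈ/.
The change fricative → stop matches the manner of the following /ʈ/, identifying this as manner assimilation.
Place and voice are unchanged, so the assimilation is partial, not total.
The other alternating form patterns the same way: /β/ → [b] before /g/ (fricative → stop, matching a stop) — only manner changes, and always toward the following segment.
Nothing changes in [ɳɔʐsu], [nɛɸθɔ]: there the adjacent consonants already agree in manner (/ʐ/ and /s/ are both fricatives; /ɸ/ and /θ/ are both fricatives), so these forms are consistent with the same rule.
The trigger is the following segment, so the direction is regressive (anticipatory).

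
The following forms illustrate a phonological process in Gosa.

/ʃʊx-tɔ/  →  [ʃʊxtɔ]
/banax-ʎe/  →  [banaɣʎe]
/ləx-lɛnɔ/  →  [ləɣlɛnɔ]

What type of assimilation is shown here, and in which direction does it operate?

The segment that alternates is /x/, which surfaces as [ɣ] when adjacent to /ʎ/.
The change voiceless → voiced matches the voicing of the following /ʎ/, identifying this as voicing assimilation.
Place and manner are unchanged, so the assimilation is partial, not total.
The other alternating form patterns the same way: /x/ → [ɣ] before /l/ (voiceless → voiced, matching voiced) — only voicing changes, and always toward the following segment.
No alternation appears in [ʃʊxtɔ]: there the adjacent consonants already agree in voicing (/x/ and /t/ are both voiceless), so this form is consistent with the same rule.
Since the segment that changes precedes the conditioning segment, the assimilation is regressive.

regressive voicing assimilation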